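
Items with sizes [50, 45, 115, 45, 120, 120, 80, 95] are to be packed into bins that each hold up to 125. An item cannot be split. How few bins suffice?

6

Total = 120 + 120 + 115 + 95 + 80 + 50 + 45 + 45 = 670.
Lower bound: ⌈670/125⌉ = 6 bins.
A packing using 6 bins:
  bin 1: 120 = 120
  bin 2: 120 = 120
  bin 3: 115 = 115
  bin 4: 95 = 95
  bin 5: 80 + 45 = 125
  bin 6: 50 + 45 = 95
This matches the lower bound, so 6 is optimal.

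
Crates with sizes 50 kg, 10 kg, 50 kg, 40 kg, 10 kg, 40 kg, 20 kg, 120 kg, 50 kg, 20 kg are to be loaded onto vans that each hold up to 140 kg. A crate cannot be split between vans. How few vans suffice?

Total = 120 + 50 + 50 + 50 + 40 + 40 + 20 + 20 + 10 + 10 = 410 kg.
Lower bound: ⌈410/140⌉ = 3 vans.
A packing using 3 vans:
  van 1: 120 + 20 = 140
  van 2: 50 + 50 + 40 = 140
  van 3: 50 + 40 + 20 + 10 + 10 = 130
This matches the lower bound, so 3 is optimal.

3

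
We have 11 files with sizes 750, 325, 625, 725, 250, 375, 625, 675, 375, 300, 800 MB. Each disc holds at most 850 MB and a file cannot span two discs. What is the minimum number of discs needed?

Total = 800 + 750 + 725 + 675 + 625 + 625 + 375 + 375 + 325 + 300 + 250 = 5825 MB.
Lower bound: ⌈5825/850⌉ = 7 discs.
A packing using 9 discs:
  disc 1: 800 = 800
  disc 2: 750 = 750
  disc 3: 725 = 725
  disc 4: 675 = 675
  disc 5: 625 = 625
  disc 6: 625 = 625
  disc 7: 375 + 375 = 750
  disc 8: 325 + 300 = 625
  disc 9: 250 = 250
No arrangement into 8 discs stays within capacity, so 9 is optimal.

9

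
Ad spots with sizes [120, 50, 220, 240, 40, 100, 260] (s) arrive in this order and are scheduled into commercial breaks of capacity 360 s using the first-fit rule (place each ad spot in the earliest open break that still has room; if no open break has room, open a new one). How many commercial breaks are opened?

4

  120 → break 1 (new)  [load 120/360]
  50 → break 1  [load 170/360]
  220 → break 2 (new)  [load 220/360]
  240 → break 3 (new)  [load 240/360]
  40 → break 1  [load 210/360]
  100 → break 1  [load 310/360]
  260 → break 4 (new)  [load 260/360]
4 commercial breaks opened.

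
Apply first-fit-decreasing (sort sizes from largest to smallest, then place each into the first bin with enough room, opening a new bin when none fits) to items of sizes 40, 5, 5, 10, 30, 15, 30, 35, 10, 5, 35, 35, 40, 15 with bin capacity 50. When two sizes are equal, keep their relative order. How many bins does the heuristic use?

7

Sorted descending: 40, 40, 35, 35, 35, 30, 30, 15, 15, 10, 10, 5, 5, 5.
  40 → bin 1 (new)  [load 40/50]
  40 → bin 2 (new)  [load 40/50]
  35 → bin 3 (new)  [load 35/50]
  35 → bin 4 (new)  [load 35/50]
  35 → bin 5 (new)  [load 35/50]
  30 → bin 6 (new)  [load 30/50]
  30 → bin 7 (new)  [load 30/50]
  15 → bin 3  [load 50/50]
  15 → bin 4  [load 50/50]
  10 → bin 1  [load 50/50]
  10 → bin 2  [load 50/50]
  5 → bin 5  [load 40/50]
  5 → bin 5  [load 45/50]
  5 → bin 5  [load 50/50]
7 bins opened.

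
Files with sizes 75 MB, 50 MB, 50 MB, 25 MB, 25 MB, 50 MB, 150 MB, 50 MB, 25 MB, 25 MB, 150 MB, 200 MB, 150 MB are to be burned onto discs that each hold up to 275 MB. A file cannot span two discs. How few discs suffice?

Total = 200 + 150 + 150 + 150 + 75 + 50 + 50 + 50 + 50 + 25 + 25 + 25 + 25 = 1025 MB.
Lower bound: ⌈1025/275⌉ = 4 discs.
A packing using 4 discs:
  disc 1: 200 + 75 = 275
  disc 2: 150 + 50 + 50 + 25 = 275
  disc 3: 150 + 50 + 50 + 25 = 275
  disc 4: 150 + 25 + 25 = 200
This matches the lower bound, so 4 is optimal.

4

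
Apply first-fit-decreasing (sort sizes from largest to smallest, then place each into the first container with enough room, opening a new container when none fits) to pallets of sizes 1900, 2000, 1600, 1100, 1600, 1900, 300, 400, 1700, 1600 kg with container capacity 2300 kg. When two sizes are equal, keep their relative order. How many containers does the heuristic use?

8

Sorted descending: 2000, 1900, 1900, 1700, 1600, 1600, 1600, 1100, 400, 300.
  2000 → container 1 (new)  [load 2000/2300]
  1900 → container 2 (new)  [load 1900/2300]
  1900 → container 3 (new)  [load 1900/2300]
  1700 → container 4 (new)  [load 1700/2300]
  1600 → container 5 (new)  [load 1600/2300]
  1600 → container 6 (new)  [load 1600/2300]
  1600 → container 7 (new)  [load 1600/2300]
  1100 → container 8 (new)  [load 1100/2300]
  400 → container 2  [load 2300/2300]
  300 → container 1  [load 2300/2300]
8 containers opened.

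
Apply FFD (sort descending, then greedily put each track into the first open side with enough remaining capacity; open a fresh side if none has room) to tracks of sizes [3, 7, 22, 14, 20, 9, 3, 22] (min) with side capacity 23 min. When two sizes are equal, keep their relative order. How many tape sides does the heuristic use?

Sorted descending: 22, 22, 20, 14, 9, 7, 3, 3.
  22 → side 1 (new)  [load 22/23]
  22 → side 2 (new)  [load 22/23]
  20 → side 3 (new)  [load 20/23]
  14 → side 4 (new)  [load 14/23]
  9 → side 4  [load 23/23]
  7 → side 5 (new)  [load 7/23]
  3 → side 3  [load 23/23]
  3 → side 5  [load 10/23]
5 tape sides opened.

5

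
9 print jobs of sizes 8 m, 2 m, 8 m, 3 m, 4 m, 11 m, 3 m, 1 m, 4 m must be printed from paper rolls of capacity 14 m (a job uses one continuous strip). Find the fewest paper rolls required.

Total = 11 + 8 + 8 + 4 + 4 + 3 + 3 + 2 + 1 = 44 m.
Lower bound: ⌈44/14⌉ = 4 paper rolls.
A packing using 4 paper rolls:
  roll 1: 11 + 3 = 14
  roll 2: 8 + 4 + 2 = 14
  roll 3: 8 + 4 + 1 = 13
  roll 4: 3 = 3
This matches the lower bound, so 4 is optimal.

4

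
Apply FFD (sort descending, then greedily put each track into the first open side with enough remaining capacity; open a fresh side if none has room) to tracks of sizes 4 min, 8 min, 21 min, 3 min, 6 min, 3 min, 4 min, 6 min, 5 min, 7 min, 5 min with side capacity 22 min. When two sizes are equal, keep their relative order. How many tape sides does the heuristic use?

Sorted descending: 21, 8, 7, 6, 6, 5, 5, 4, 4, 3, 3.
  21 → side 1 (new)  [load 21/22]
  8 → side 2 (new)  [load 8/22]
  7 → side 2  [load 15/22]
  6 → side 2  [load 21/22]
  6 → side 3 (new)  [load 6/22]
  5 → side 3  [load 11/22]
  5 → side 3  [load 16/22]
  4 → side 3  [load 20/22]
  4 → side 4 (new)  [load 4/22]
  3 → side 4  [load 7/22]
  3 → side 4  [load 10/22]
4 tape sides opened.

4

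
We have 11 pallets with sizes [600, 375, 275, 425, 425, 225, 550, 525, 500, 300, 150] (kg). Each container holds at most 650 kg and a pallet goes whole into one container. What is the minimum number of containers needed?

8

Total = 600 + 550 + 525 + 500 + 425 + 425 + 375 + 300 + 275 + 225 + 150 = 4350 kg.
Lower bound: ⌈4350/650⌉ = 7 containers.
A packing using 8 containers:
  container 1: 600 = 600
  container 2: 550 = 550
  container 3: 525 = 525
  container 4: 500 + 150 = 650
  container 5: 425 + 225 = 650
  container 6: 425 = 425
  container 7: 375 + 275 = 650
  container 8: 300 = 300
No arrangement into 7 containers stays within capacity, so 8 is optimal.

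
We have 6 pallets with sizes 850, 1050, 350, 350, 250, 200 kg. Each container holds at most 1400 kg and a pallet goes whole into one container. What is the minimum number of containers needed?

3

Total = 1050 + 850 + 350 + 350 + 250 + 200 = 3050 kg.
Lower bound: ⌈3050/1400⌉ = 3 containers.
A packing using 3 containers:
  container 1: 1050 + 350 = 1400
  container 2: 850 + 350 + 200 = 1400
  container 3: 250 = 250
This matches the lower bound, so 3 is optimal.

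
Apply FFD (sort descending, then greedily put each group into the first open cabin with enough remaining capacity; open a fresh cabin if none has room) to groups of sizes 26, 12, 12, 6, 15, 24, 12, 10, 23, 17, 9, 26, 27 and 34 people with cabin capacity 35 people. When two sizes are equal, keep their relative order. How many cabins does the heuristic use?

8

Sorted descending: 34, 27, 26, 26, 24, 23, 17, 15, 12, 12, 12, 10, 9, 6.
  34 → cabin 1 (new)  [load 34/35]
  27 → cabin 2 (new)  [load 27/35]
  26 → cabin 3 (new)  [load 26/35]
  26 → cabin 4 (new)  [load 26/35]
  24 → cabin 5 (new)  [load 24/35]
  23 → cabin 6 (new)  [load 23/35]
  17 → cabin 7 (new)  [load 17/35]
  15 → cabin 7  [load 32/35]
  12 → cabin 6  [load 35/35]
  12 → cabin 8 (new)  [load 12/35]
  12 → cabin 8  [load 24/35]
  10 → cabin 5  [load 34/35]
  9 → cabin 3  [load 35/35]
  6 → cabin 2  [load 33/35]
8 cabins opened.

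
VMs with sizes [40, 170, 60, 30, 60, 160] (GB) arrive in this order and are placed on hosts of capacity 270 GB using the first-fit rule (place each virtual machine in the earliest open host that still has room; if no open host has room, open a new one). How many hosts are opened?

  40 → host 1 (new)  [load 40/270]
  170 → host 1  [load 210/270]
  60 → host 1  [load 270/270]
  30 → host 2 (new)  [load 30/270]
  60 → host 2  [load 90/270]
  160 → host 2  [load 250/270]
2 hosts opened.

2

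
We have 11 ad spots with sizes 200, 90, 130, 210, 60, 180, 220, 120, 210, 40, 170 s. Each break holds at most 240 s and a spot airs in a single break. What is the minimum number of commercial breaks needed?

8

Total = 220 + 210 + 210 + 200 + 180 + 170 + 130 + 120 + 90 + 60 + 40 = 1630 s.
Lower bound: ⌈1630/240⌉ = 7 commercial breaks.
A packing using 8 commercial breaks:
  break 1: 220 = 220
  break 2: 210 = 210
  break 3: 210 = 210
  break 4: 200 + 40 = 240
  break 5: 180 + 60 = 240
  break 6: 170 = 170
  break 7: 130 + 90 = 220
  break 8: 120 = 120
No arrangement into 7 commercial breaks stays within capacity, so 8 is optimal.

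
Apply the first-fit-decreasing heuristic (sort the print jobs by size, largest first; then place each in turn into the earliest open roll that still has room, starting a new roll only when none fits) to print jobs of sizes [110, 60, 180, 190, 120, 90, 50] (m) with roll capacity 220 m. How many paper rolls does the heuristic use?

4

Sorted descending: 190, 180, 120, 110, 90, 60, 50.
  190 → roll 1 (new)  [load 190/220]
  180 → roll 2 (new)  [load 180/220]
  120 → roll 3 (new)  [load 120/220]
  110 → roll 4 (new)  [load 110/220]
  90 → roll 3  [load 210/220]
  60 → roll 4  [load 170/220]
  50 → roll 4  [load 220/220]
4 paper rolls opened.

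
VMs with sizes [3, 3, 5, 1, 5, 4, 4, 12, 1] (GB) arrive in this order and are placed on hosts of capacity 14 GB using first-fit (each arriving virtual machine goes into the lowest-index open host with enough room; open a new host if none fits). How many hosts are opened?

  3 → host 1 (new)  [load 3/14]
  3 → host 1  [load 6/14]
  5 → host 1  [load 11/14]
  1 → host 1  [load 12/14]
  5 → host 2 (new)  [load 5/14]
  4 → host 2  [load 9/14]
  4 → host 2  [load 13/14]
  12 → host 3 (new)  [load 12/14]
  1 → host 1  [load 13/14]
3 hosts opened.

3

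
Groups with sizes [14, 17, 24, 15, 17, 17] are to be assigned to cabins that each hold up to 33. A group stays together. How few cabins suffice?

4

Total = 24 + 17 + 17 + 17 + 15 + 14 = 104.
Lower bound: ⌈104/33⌉ = 4 cabins.
A packing using 4 cabins:
  cabin 1: 24 = 24
  cabin 2: 17 + 15 = 32
  cabin 3: 17 + 14 = 31
  cabin 4: 17 = 17
This matches the lower bound, so 4 is optimal.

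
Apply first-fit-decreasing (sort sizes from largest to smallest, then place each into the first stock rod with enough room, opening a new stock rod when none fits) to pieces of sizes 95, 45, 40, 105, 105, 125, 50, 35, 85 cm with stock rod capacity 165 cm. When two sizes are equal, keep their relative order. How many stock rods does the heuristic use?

5

Sorted descending: 125, 105, 105, 95, 85, 50, 45, 40, 35.
  125 → stock rod 1 (new)  [load 125/165]
  105 → stock rod 2 (new)  [load 105/165]
  105 → stock rod 3 (new)  [load 105/165]
  95 → stock rod 4 (new)  [load 95/165]
  85 → stock rod 5 (new)  [load 85/165]
  50 → stock rod 2  [load 155/165]
  45 → stock rod 3  [load 150/165]
  40 → stock rod 1  [load 165/165]
  35 → stock rod 4  [load 130/165]
5 stock rods opened.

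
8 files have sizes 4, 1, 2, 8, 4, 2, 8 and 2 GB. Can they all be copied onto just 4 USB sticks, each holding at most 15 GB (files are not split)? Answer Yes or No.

Yes

A valid assignment using 3 USB sticks:
  USB stick 1: 8 + 4 + 2 + 1 = 15
  USB stick 2: 8 + 4 + 2 = 14
  USB stick 3: 2 = 2
That uses only 3 ≤ 4, so 4 USB sticks are enough.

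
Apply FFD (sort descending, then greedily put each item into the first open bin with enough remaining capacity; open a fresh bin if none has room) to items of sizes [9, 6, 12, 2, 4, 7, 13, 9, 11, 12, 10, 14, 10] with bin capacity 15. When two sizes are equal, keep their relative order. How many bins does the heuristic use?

10

Sorted descending: 14, 13, 12, 12, 11, 10, 10, 9, 9, 7, 6, 4, 2.
  14 → bin 1 (new)  [load 14/15]
  13 → bin 2 (new)  [load 13/15]
  12 → bin 3 (new)  [load 12/15]
  12 → bin 4 (new)  [load 12/15]
  11 → bin 5 (new)  [load 11/15]
  10 → bin 6 (new)  [load 10/15]
  10 → bin 7 (new)  [load 10/15]
  9 → bin 8 (new)  [load 9/15]
  9 → bin 9 (new)  [load 9/15]
  7 → bin 10 (new)  [load 7/15]
  6 → bin 8  [load 15/15]
  4 → bin 5  [load 15/15]
  2 → bin 2  [load 15/15]
10 bins opened.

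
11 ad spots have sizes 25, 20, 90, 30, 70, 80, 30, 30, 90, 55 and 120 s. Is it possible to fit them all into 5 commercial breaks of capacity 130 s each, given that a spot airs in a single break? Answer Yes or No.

No

Total = 640 s; ⌈640/130⌉ = 5.
The bound of 5 does not rule out 5, but exhaustive search shows no assignment into 5 commercial breaks of capacity 130 s exists — the minimum is 6.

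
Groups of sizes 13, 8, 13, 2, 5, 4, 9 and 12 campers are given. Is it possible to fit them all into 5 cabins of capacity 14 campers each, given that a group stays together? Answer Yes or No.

Yes

A valid assignment using 5 cabins:
  cabin 1: 13 = 13
  cabin 2: 13 = 13
  cabin 3: 12 + 2 = 14
  cabin 4: 9 + 5 = 14
  cabin 5: 8 + 4 = 12
Every load is within 14 campers, so 5 cabins suffice.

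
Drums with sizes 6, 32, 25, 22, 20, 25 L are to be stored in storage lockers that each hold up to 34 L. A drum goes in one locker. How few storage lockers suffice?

5

Total = 32 + 25 + 25 + 22 + 20 + 6 = 130 L.
Lower bound: ⌈130/34⌉ = 4 storage lockers.
Also, 5 drums each exceed 17 L, and no two of those can share a locker, so at least 5 storage lockers are needed.
A packing using 5 storage lockers:
  locker 1: 32 = 32
  locker 2: 25 + 6 = 31
  locker 3: 25 = 25
  locker 4: 22 = 22
  locker 5: 20 = 20
This matches the lower bound, so 5 is optimal.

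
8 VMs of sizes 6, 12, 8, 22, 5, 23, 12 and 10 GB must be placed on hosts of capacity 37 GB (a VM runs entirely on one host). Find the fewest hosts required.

3

Total = 23 + 22 + 12 + 12 + 10 + 8 + 6 + 5 = 98 GB.
Lower bound: ⌈98/37⌉ = 3 hosts.
A packing using 3 hosts:
  host 1: 23 + 12 = 35
  host 2: 22 + 12 = 34
  host 3: 10 + 8 + 6 + 5 = 29
This matches the lower bound, so 3 is optimal.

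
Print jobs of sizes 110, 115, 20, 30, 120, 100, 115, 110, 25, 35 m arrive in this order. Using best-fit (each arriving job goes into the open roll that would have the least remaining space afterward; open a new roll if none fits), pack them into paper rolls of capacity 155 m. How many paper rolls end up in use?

6

  110 → roll 1 (new)  [load 110/155]
  115 → roll 2 (new)  [load 115/155]
  20 → roll 2  [load 135/155]
  30 → roll 1  [load 140/155]
  120 → roll 3 (new)  [load 120/155]
  100 → roll 4 (new)  [load 100/155]
  115 → roll 5 (new)  [load 115/155]
  110 → roll 6 (new)  [load 110/155]
  25 → roll 3  [load 145/155]
  35 → roll 5  [load 150/155]
6 paper rolls opened.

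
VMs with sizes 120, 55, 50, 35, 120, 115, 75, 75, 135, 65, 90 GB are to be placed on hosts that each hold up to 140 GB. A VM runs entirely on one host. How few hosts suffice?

Total = 135 + 120 + 120 + 115 + 90 + 75 + 75 + 65 + 55 + 50 + 35 = 935 GB.
Lower bound: ⌈935/140⌉ = 7 hosts.
A packing using 8 hosts:
  host 1: 135 = 135
  host 2: 120 = 120
  host 3: 120 = 120
  host 4: 115 = 115
  host 5: 90 + 50 = 140
  host 6: 75 + 65 = 140
  host 7: 75 + 55 = 130
  host 8: 35 = 35
No arrangement into 7 hosts stays within capacity, so 8 is optimal.

8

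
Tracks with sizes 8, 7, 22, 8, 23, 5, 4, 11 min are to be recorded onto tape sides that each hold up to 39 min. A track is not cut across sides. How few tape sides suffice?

Total = 23 + 22 + 11 + 8 + 8 + 7 + 5 + 4 = 88 min.
Lower bound: ⌈88/39⌉ = 3 tape sides.
A packing using 3 tape sides:
  side 1: 23 + 11 + 5 = 39
  side 2: 22 + 8 + 8 = 38
  side 3: 7 + 4 = 11
This matches the lower bound, so 3 is optimal.

3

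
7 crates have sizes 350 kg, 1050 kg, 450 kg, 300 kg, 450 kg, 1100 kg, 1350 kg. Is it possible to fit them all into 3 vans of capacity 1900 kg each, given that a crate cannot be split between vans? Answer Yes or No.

A valid assignment using 3 vans:
  van 1: 1350 + 450 = 1800
  van 2: 1100 + 450 + 350 = 1900
  van 3: 1050 + 300 = 1350
Every load is within 1900 kg, so 3 vans suffice.

Yes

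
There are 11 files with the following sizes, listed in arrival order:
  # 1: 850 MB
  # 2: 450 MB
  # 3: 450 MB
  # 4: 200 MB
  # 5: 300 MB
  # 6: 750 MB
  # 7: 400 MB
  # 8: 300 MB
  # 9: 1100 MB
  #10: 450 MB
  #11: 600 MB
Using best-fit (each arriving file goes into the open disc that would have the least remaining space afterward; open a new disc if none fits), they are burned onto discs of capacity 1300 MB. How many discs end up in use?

5

  850 → disc 1 (new)  [load 850/1300]
  450 → disc 1  [load 1300/1300]
  450 → disc 2 (new)  [load 450/1300]
  200 → disc 2  [load 650/1300]
  300 → disc 2  [load 950/1300]
  750 → disc 3 (new)  [load 750/1300]
  400 → disc 3  [load 1150/1300]
  300 → disc 2  [load 1250/1300]
  1100 → disc 4 (new)  [load 1100/1300]
  450 → disc 5 (new)  [load 450/1300]
  600 → disc 5  [load 1050/1300]
5 discs opened.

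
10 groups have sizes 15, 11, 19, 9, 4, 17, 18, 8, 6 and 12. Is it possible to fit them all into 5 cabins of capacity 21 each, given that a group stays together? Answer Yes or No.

No

Total = 119; ⌈119/21⌉ = 6.
At least 6 cabins are required, but only 5 are allowed.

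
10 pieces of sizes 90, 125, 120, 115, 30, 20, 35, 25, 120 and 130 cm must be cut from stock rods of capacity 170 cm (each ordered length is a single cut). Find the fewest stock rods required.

Total = 130 + 125 + 120 + 120 + 115 + 90 + 35 + 30 + 25 + 20 = 810 cm.
Lower bound: ⌈810/170⌉ = 5 stock rods.
Also, 6 pieces each exceed 85 cm, and no two of those can share a stock rod, so at least 6 stock rods are needed.
A packing using 6 stock rods:
  stock rod 1: 130 + 35 = 165
  stock rod 2: 125 + 30 = 155
  stock rod 3: 120 + 25 + 20 = 165
  stock rod 4: 120 = 120
  stock rod 5: 115 = 115
  stock rod 6: 90 = 90
This matches the lower bound, so 6 is optimal.

6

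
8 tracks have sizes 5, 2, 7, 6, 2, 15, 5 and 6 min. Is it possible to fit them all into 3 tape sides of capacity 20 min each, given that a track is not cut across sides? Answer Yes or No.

Yes

A valid assignment using 3 tape sides:
  side 1: 15 + 5 = 20
  side 2: 7 + 6 + 6 = 19
  side 3: 5 + 2 + 2 = 9
Every load is within 20 min, so 3 tape sides suffice.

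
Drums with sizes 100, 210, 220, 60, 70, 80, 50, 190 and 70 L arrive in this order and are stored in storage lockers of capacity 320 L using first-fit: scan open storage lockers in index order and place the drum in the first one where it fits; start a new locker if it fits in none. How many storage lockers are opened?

4

  100 → locker 1 (new)  [load 100/320]
  210 → locker 1  [load 310/320]
  220 → locker 2 (new)  [load 220/320]
  60 → locker 2  [load 280/320]
  70 → locker 3 (new)  [load 70/320]
  80 → locker 3  [load 150/320]
  50 → locker 3  [load 200/320]
  190 → locker 4 (new)  [load 190/320]
  70 → locker 3  [load 270/320]
4 storage lockers opened.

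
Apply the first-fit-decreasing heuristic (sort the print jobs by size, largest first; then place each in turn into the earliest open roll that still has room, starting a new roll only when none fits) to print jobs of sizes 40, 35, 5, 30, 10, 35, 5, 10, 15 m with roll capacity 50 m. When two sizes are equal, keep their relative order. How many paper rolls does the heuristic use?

4

Sorted descending: 40, 35, 35, 30, 15, 10, 10, 5, 5.
  40 → roll 1 (new)  [load 40/50]
  35 → roll 2 (new)  [load 35/50]
  35 → roll 3 (new)  [load 35/50]
  30 → roll 4 (new)  [load 30/50]
  15 → roll 2  [load 50/50]
  10 → roll 1  [load 50/50]
  10 → roll 3  [load 45/50]
  5 → roll 3  [load 50/50]
  5 → roll 4  [load 35/50]
4 paper rolls opened.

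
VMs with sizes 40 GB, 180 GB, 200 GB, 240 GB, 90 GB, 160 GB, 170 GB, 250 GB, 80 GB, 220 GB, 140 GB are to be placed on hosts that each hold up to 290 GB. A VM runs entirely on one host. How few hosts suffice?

Total = 250 + 240 + 220 + 200 + 180 + 170 + 160 + 140 + 90 + 80 + 40 = 1770 GB.
Lower bound: ⌈1770/290⌉ = 7 hosts.
A packing using 8 hosts:
  host 1: 250 + 40 = 290
  host 2: 240 = 240
  host 3: 220 = 220
  host 4: 200 + 90 = 290
  host 5: 180 + 80 = 260
  host 6: 170 = 170
  host 7: 160 = 160
  host 8: 140 = 140
No arrangement into 7 hosts stays within capacity, so 8 is optimal.

8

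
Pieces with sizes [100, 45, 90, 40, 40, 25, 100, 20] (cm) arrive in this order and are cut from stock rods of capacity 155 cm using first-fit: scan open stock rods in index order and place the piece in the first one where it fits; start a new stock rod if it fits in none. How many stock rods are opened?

4

  100 → stock rod 1 (new)  [load 100/155]
  45 → stock rod 1  [load 145/155]
  90 → stock rod 2 (new)  [load 90/155]
  40 → stock rod 2  [load 130/155]
  40 → stock rod 3 (new)  [load 40/155]
  25 → stock rod 2  [load 155/155]
  100 → stock rod 3  [load 140/155]
  20 → stock rod 4 (new)  [load 20/155]
4 stock rods opened.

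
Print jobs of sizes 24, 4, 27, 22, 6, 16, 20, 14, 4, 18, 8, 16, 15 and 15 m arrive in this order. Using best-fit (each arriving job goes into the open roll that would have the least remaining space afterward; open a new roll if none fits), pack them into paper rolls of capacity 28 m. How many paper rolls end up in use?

10

  24 → roll 1 (new)  [load 24/28]
  4 → roll 1  [load 28/28]
  27 → roll 2 (new)  [load 27/28]
  22 → roll 3 (new)  [load 22/28]
  6 → roll 3  [load 28/28]
  16 → roll 4 (new)  [load 16/28]
  20 → roll 5 (new)  [load 20/28]
  14 → roll 6 (new)  [load 14/28]
  4 → roll 5  [load 24/28]
  18 → roll 7 (new)  [load 18/28]
  8 → roll 7  [load 26/28]
  16 → roll 8 (new)  [load 16/28]
  15 → roll 9 (new)  [load 15/28]
  15 → roll 10 (new)  [load 15/28]
10 paper rolls opened.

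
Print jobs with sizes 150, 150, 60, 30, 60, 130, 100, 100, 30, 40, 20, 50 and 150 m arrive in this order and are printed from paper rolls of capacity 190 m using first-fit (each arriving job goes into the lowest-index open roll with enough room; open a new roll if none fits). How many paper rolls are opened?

7

  150 → roll 1 (new)  [load 150/190]
  150 → roll 2 (new)  [load 150/190]
  60 → roll 3 (new)  [load 60/190]
  30 → roll 1  [load 180/190]
  60 → roll 3  [load 120/190]
  130 → roll 4 (new)  [load 130/190]
  100 → roll 5 (new)  [load 100/190]
  100 → roll 6 (new)  [load 100/190]
  30 → roll 2  [load 180/190]
  40 → roll 3  [load 160/190]
  20 → roll 3  [load 180/190]
  50 → roll 4  [load 180/190]
  150 → roll 7 (new)  [load 150/190]
7 paper rolls opened.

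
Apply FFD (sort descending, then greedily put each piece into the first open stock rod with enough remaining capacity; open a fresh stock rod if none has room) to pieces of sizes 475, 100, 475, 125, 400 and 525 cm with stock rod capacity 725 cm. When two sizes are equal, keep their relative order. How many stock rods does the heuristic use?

Sorted descending: 525, 475, 475, 400, 125, 100.
  525 → stock rod 1 (new)  [load 525/725]
  475 → stock rod 2 (new)  [load 475/725]
  475 → stock rod 3 (new)  [load 475/725]
  400 → stock rod 4 (new)  [load 400/725]
  125 → stock rod 1  [load 650/725]
  100 → stock rod 2  [load 575/725]
4 stock rods opened.

4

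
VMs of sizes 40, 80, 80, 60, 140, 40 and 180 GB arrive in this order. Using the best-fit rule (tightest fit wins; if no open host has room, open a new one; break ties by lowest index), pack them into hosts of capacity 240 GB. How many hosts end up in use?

  40 → host 1 (new)  [load 40/240]
  80 → host 1  [load 120/240]
  80 → host 1  [load 200/240]
  60 → host 2 (new)  [load 60/240]
  140 → host 2  [load 200/240]
  40 → host 1  [load 240/240]
  180 → host 3 (new)  [load 180/240]
3 hosts opened.

3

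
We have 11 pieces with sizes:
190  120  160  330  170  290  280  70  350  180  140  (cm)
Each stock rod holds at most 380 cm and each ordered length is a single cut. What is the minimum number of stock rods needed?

7

Total = 350 + 330 + 290 + 280 + 190 + 180 + 170 + 160 + 140 + 120 + 70 = 2280 cm.
Lower bound: ⌈2280/380⌉ = 6 stock rods.
A packing using 7 stock rods:
  stock rod 1: 350 = 350
  stock rod 2: 330 = 330
  stock rod 3: 290 + 70 = 360
  stock rod 4: 280 = 280
  stock rod 5: 190 + 180 = 370
  stock rod 6: 170 + 160 = 330
  stock rod 7: 140 + 120 = 260
No arrangement into 6 stock rods stays within capacity, so 7 is optimal.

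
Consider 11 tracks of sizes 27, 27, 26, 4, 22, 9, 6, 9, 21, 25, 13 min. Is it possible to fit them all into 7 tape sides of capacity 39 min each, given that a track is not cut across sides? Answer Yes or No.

Yes

A valid assignment using 6 tape sides:
  side 1: 27 + 9 = 36
  side 2: 27 + 9 = 36
  side 3: 26 + 13 = 39
  side 4: 25 + 6 + 4 = 35
  side 5: 22 = 22
  side 6: 21 = 21
That uses only 6 ≤ 7, so 7 tape sides are enough.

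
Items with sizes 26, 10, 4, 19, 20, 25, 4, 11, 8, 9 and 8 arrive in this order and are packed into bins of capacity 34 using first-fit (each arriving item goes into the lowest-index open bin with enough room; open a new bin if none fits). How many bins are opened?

  26 → bin 1 (new)  [load 26/34]
  10 → bin 2 (new)  [load 10/34]
  4 → bin 1  [load 30/34]
  19 → bin 2  [load 29/34]
  20 → bin 3 (new)  [load 20/34]
  25 → bin 4 (new)  [load 25/34]
  4 → bin 1  [load 34/34]
  11 → bin 3  [load 31/34]
  8 → bin 4  [load 33/34]
  9 → bin 5 (new)  [load 9/34]
  8 → bin 5  [load 17/34]
5 bins opened.

5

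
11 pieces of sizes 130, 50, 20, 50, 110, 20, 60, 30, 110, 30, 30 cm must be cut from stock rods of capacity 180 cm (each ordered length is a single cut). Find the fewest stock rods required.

Total = 130 + 110 + 110 + 60 + 50 + 50 + 30 + 30 + 30 + 20 + 20 = 640 cm.
Lower bound: ⌈640/180⌉ = 4 stock rods.
A packing using 4 stock rods:
  stock rod 1: 130 + 50 = 180
  stock rod 2: 110 + 60 = 170
  stock rod 3: 110 + 50 + 20 = 180
  stock rod 4: 30 + 30 + 30 + 20 = 110
This matches the lower bound, so 4 is optimal.

4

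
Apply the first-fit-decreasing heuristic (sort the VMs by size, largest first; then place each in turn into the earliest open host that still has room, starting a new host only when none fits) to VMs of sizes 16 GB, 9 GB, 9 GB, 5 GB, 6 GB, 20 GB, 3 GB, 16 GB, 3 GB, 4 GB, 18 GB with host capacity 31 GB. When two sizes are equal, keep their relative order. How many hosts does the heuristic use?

4

Sorted descending: 20, 18, 16, 16, 9, 9, 6, 5, 4, 3, 3.
  20 → host 1 (new)  [load 20/31]
  18 → host 2 (new)  [load 18/31]
  16 → host 3 (new)  [load 16/31]
  16 → host 4 (new)  [load 16/31]
  9 → host 1  [load 29/31]
  9 → host 2  [load 27/31]
  6 → host 3  [load 22/31]
  5 → host 3  [load 27/31]
  4 → host 2  [load 31/31]
  3 → host 3  [load 30/31]
  3 → host 4  [load 19/31]
4 hosts opened.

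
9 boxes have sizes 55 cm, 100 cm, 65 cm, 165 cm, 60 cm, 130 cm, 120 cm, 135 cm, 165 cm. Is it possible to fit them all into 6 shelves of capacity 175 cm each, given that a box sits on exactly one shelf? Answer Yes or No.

Total = 995 cm; ⌈995/175⌉ = 6.
The bound of 6 does not rule out 6, but exhaustive search shows no assignment into 6 shelves of capacity 175 cm exists — the minimum is 7.

No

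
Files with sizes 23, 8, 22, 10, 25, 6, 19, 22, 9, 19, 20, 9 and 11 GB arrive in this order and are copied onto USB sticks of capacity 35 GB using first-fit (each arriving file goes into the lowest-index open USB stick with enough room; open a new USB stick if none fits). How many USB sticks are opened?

7

  23 → USB stick 1 (new)  [load 23/35]
  8 → USB stick 1  [load 31/35]
  22 → USB stick 2 (new)  [load 22/35]
  10 → USB stick 2  [load 32/35]
  25 → USB stick 3 (new)  [load 25/35]
  6 → USB stick 3  [load 31/35]
  19 → USB stick 4 (new)  [load 19/35]
  22 → USB stick 5 (new)  [load 22/35]
  9 → USB stick 4  [load 28/35]
  19 → USB stick 6 (new)  [load 19/35]
  20 → USB stick 7 (new)  [load 20/35]
  9 → USB stick 5  [load 31/35]
  11 → USB stick 6  [load 30/35]
7 USB sticks opened.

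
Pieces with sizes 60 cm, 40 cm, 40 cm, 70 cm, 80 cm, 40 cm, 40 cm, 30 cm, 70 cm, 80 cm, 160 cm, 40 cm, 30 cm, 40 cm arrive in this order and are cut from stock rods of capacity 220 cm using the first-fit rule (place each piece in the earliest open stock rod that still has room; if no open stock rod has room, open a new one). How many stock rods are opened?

  60 → stock rod 1 (new)  [load 60/220]
  40 → stock rod 1  [load 100/220]
  40 → stock rod 1  [load 140/220]
  70 → stock rod 1  [load 210/220]
  80 → stock rod 2 (new)  [load 80/220]
  40 → stock rod 2  [load 120/220]
  40 → stock rod 2  [load 160/220]
  30 → stock rod 2  [load 190/220]
  70 → stock rod 3 (new)  [load 70/220]
  80 → stock rod 3  [load 150/220]
  160 → stock rod 4 (new)  [load 160/220]
  40 → stock rod 3  [load 190/220]
  30 → stock rod 2  [load 220/220]
  40 → stock rod 4  [load 200/220]
4 stock rods opened.

4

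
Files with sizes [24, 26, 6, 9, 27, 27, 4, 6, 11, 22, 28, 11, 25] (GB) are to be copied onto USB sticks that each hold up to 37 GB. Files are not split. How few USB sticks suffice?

Total = 28 + 27 + 27 + 26 + 25 + 24 + 22 + 11 + 11 + 9 + 6 + 6 + 4 = 226 GB.
Lower bound: ⌈226/37⌉ = 7 USB sticks.
A packing using 7 USB sticks:
  USB stick 1: 28 + 9 = 37
  USB stick 2: 27 + 6 + 4 = 37
  USB stick 3: 27 + 6 = 33
  USB stick 4: 26 + 11 = 37
  USB stick 5: 25 + 11 = 36
  USB stick 6: 24 = 24
  USB stick 7: 22 = 22
This matches the lower bound, so 7 is optimal.

7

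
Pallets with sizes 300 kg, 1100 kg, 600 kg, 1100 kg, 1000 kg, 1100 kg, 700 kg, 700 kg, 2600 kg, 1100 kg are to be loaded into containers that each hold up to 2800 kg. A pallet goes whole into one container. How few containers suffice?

Total = 2600 + 1100 + 1100 + 1100 + 1100 + 1000 + 700 + 700 + 600 + 300 = 10300 kg.
Lower bound: ⌈10300/2800⌉ = 4 containers.
A packing using 4 containers:
  container 1: 2600 = 2600
  container 2: 1100 + 1100 + 600 = 2800
  container 3: 1100 + 1100 + 300 = 2500
  container 4: 1000 + 700 + 700 = 2400
This matches the lower bound, so 4 is optimal.

4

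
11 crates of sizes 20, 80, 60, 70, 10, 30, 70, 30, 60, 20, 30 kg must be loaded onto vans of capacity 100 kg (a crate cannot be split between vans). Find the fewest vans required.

5

Total = 80 + 70 + 70 + 60 + 60 + 30 + 30 + 30 + 20 + 20 + 10 = 480 kg.
Lower bound: ⌈480/100⌉ = 5 vans.
A packing using 5 vans:
  van 1: 80 + 20 = 100
  van 2: 70 + 30 = 100
  van 3: 70 + 30 = 100
  van 4: 60 + 30 + 10 = 100
  van 5: 60 + 20 = 80
This matches the lower bound, so 5 is optimal.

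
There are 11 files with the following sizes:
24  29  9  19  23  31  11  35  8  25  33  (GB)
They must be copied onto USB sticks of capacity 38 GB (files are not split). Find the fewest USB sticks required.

Total = 35 + 33 + 31 + 29 + 25 + 24 + 23 + 19 + 11 + 9 + 8 = 247 GB.
Lower bound: ⌈247/38⌉ = 7 USB sticks.
A packing using 8 USB sticks:
  USB stick 1: 35 = 35
  USB stick 2: 33 = 33
  USB stick 3: 31 = 31
  USB stick 4: 29 + 9 = 38
  USB stick 5: 25 + 11 = 36
  USB stick 6: 24 + 8 = 32
  USB stick 7: 23 = 23
  USB stick 8: 19 = 19
No arrangement into 7 USB sticks stays within capacity, so 8 is optimal.

8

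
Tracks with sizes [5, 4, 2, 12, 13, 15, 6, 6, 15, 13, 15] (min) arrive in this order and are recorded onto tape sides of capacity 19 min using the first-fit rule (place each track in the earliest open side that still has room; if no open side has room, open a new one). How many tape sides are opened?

7

  5 → side 1 (new)  [load 5/19]
  4 → side 1  [load 9/19]
  2 → side 1  [load 11/19]
  12 → side 2 (new)  [load 12/19]
  13 → side 3 (new)  [load 13/19]
  15 → side 4 (new)  [load 15/19]
  6 → side 1  [load 17/19]
  6 → side 2  [load 18/19]
  15 → side 5 (new)  [load 15/19]
  13 → side 6 (new)  [load 13/19]
  15 → side 7 (new)  [load 15/19]
7 tape sides opened.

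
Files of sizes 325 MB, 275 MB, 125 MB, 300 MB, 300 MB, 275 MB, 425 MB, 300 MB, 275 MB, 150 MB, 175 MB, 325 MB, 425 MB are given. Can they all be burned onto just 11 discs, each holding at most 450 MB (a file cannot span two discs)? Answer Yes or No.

A valid assignment using 10 discs:
  disc 1: 425 = 425
  disc 2: 425 = 425
  disc 3: 325 + 125 = 450
  disc 4: 325 = 325
  disc 5: 300 + 150 = 450
  disc 6: 300 = 300
  disc 7: 300 = 300
  disc 8: 275 + 175 = 450
  disc 9: 275 = 275
  disc 10: 275 = 275
That uses only 10 ≤ 11, so 11 discs are enough.

Yes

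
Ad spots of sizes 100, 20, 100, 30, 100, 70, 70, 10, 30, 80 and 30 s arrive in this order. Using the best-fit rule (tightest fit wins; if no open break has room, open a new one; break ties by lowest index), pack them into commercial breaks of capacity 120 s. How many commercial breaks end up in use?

  100 → break 1 (new)  [load 100/120]
  20 → break 1  [load 120/120]
  100 → break 2 (new)  [load 100/120]
  30 → break 3 (new)  [load 30/120]
  100 → break 4 (new)  [load 100/120]
  70 → break 3  [load 100/120]
  70 → break 5 (new)  [load 70/120]
  10 → break 2  [load 110/120]
  30 → break 5  [load 100/120]
  80 → break 6 (new)  [load 80/120]
  30 → break 6  [load 110/120]
6 commercial breaks opened.

6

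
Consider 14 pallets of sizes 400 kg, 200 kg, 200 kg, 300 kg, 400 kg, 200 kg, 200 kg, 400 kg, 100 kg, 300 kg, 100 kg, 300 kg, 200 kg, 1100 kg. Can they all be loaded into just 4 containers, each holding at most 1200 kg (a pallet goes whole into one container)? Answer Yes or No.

Yes

A valid assignment using 4 containers:
  container 1: 1100 + 100 = 1200
  container 2: 400 + 400 + 400 = 1200
  container 3: 300 + 300 + 300 + 200 + 100 = 1200
  container 4: 200 + 200 + 200 + 200 = 800
Every load is within 1200 kg, so 4 containers suffice.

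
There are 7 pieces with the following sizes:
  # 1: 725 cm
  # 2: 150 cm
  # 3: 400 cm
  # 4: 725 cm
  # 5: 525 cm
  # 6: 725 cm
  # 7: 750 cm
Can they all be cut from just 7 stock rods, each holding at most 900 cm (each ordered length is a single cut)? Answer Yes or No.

Yes

A valid assignment using 6 stock rods:
  stock rod 1: 750 + 150 = 900
  stock rod 2: 725 = 725
  stock rod 3: 725 = 725
  stock rod 4: 725 = 725
  stock rod 5: 525 = 525
  stock rod 6: 400 = 400
That uses only 6 ≤ 7, so 7 stock rods are enough.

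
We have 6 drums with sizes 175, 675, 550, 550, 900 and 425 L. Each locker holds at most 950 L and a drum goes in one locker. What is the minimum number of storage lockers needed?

5

Total = 900 + 675 + 550 + 550 + 425 + 175 = 3275 L.
Lower bound: ⌈3275/950⌉ = 4 storage lockers.
A packing using 5 storage lockers:
  locker 1: 900 = 900
  locker 2: 675 + 175 = 850
  locker 3: 550 = 550
  locker 4: 550 = 550
  locker 5: 425 = 425
No arrangement into 4 storage lockers stays within capacity, so 5 is optimal.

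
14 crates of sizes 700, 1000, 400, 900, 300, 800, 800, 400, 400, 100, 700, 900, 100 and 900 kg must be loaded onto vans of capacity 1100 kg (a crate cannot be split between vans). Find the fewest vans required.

9

Total = 1000 + 900 + 900 + 900 + 800 + 800 + 700 + 700 + 400 + 400 + 400 + 300 + 100 + 100 = 8400 kg.
Lower bound: ⌈8400/1100⌉ = 8 vans.
A packing using 9 vans:
  van 1: 1000 + 100 = 1100
  van 2: 900 + 100 = 1000
  van 3: 900 = 900
  van 4: 900 = 900
  van 5: 800 + 300 = 1100
  van 6: 800 = 800
  van 7: 700 + 400 = 1100
  van 8: 700 + 400 = 1100
  van 9: 400 = 400
No arrangement into 8 vans stays within capacity, so 9 is optimal.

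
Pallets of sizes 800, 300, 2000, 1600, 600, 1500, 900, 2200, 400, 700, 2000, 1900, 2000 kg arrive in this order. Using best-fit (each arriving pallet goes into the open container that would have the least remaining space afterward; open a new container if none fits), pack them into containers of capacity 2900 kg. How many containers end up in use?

7

  800 → container 1 (new)  [load 800/2900]
  300 → container 1  [load 1100/2900]
  2000 → container 2 (new)  [load 2000/2900]
  1600 → container 1  [load 2700/2900]
  600 → container 2  [load 2600/2900]
  1500 → container 3 (new)  [load 1500/2900]
  900 → container 3  [load 2400/2900]
  2200 → container 4 (new)  [load 2200/2900]
  400 → container 3  [load 2800/2900]
  700 → container 4  [load 2900/2900]
  2000 → container 5 (new)  [load 2000/2900]
  1900 → container 6 (new)  [load 1900/2900]
  2000 → container 7 (new)  [load 2000/2900]
7 containers opened.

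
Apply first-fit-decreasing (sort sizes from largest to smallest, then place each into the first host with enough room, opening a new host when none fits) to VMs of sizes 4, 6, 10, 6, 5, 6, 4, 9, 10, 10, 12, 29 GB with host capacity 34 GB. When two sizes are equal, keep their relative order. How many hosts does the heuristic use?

4

Sorted descending: 29, 12, 10, 10, 10, 9, 6, 6, 6, 5, 4, 4.
  29 → host 1 (new)  [load 29/34]
  12 → host 2 (new)  [load 12/34]
  10 → host 2  [load 22/34]
  10 → host 2  [load 32/34]
  10 → host 3 (new)  [load 10/34]
  9 → host 3  [load 19/34]
  6 → host 3  [load 25/34]
  6 → host 3  [load 31/34]
  6 → host 4 (new)  [load 6/34]
  5 → host 1  [load 34/34]
  4 → host 4  [load 10/34]
  4 → host 4  [load 14/34]
4 hosts opened.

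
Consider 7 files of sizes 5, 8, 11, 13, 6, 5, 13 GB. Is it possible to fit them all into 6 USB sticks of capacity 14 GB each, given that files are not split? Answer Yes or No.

Yes

A valid assignment using 5 USB sticks:
  USB stick 1: 13 = 13
  USB stick 2: 13 = 13
  USB stick 3: 11 = 11
  USB stick 4: 8 + 6 = 14
  USB stick 5: 5 + 5 = 10
That uses only 5 ≤ 6, so 6 USB sticks are enough.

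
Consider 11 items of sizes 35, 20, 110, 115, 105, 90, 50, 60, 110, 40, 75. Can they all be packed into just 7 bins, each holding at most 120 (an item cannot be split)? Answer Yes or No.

Total = 810; ⌈810/120⌉ = 7.
The bound of 7 does not rule out 7, but exhaustive search shows no assignment into 7 bins of capacity 120 exists — the minimum is 8.

No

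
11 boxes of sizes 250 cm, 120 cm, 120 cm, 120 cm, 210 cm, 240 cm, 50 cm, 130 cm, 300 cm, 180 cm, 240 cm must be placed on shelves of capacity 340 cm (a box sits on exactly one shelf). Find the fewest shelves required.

Total = 300 + 250 + 240 + 240 + 210 + 180 + 130 + 120 + 120 + 120 + 50 = 1960 cm.
Lower bound: ⌈1960/340⌉ = 6 shelves.
A packing using 7 shelves:
  shelf 1: 300 = 300
  shelf 2: 250 + 50 = 300
  shelf 3: 240 = 240
  shelf 4: 240 = 240
  shelf 5: 210 + 130 = 340
  shelf 6: 180 + 120 = 300
  shelf 7: 120 + 120 = 240
No arrangement into 6 shelves stays within capacity, so 7 is optimal.

7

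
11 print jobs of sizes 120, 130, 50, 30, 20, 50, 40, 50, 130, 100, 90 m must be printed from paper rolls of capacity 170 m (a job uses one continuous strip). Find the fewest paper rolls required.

Total = 130 + 130 + 120 + 100 + 90 + 50 + 50 + 50 + 40 + 30 + 20 = 810 m.
Lower bound: ⌈810/170⌉ = 5 paper rolls.
A packing using 5 paper rolls:
  roll 1: 130 + 40 = 170
  roll 2: 130 + 30 = 160
  roll 3: 120 + 50 = 170
  roll 4: 100 + 50 + 20 = 170
  roll 5: 90 + 50 = 140
This matches the lower bound, so 5 is optimal.

5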